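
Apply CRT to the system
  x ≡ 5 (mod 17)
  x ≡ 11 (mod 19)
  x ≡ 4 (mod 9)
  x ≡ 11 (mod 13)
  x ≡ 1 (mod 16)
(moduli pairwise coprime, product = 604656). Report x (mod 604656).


Product of moduli M = 17 · 19 · 9 · 13 · 16 = 604656.
Merge one congruence at a time:
  Start: x ≡ 5 (mod 17).
  Combine with x ≡ 11 (mod 19); new modulus lcm = 323.
    Write x = 5 + 17·t and substitute into x ≡ 11 (mod 19): 17·t ≡ 11 − 5 = 6 (mod 19).
    The inverse of 17 mod 19 is 9 (since 17·9 = 153 = 8·19 + 1), so t ≡ 9·6 = 54 ≡ 16 (mod 19).
    Then x = 5 + 17·16 = 277, valid modulo lcm(17, 19) = 323: x ≡ 277 (mod 323).
  Combine with x ≡ 4 (mod 9); new modulus lcm = 2907.
    Write x = 277 + 323·t and substitute into x ≡ 4 (mod 9): 323·t ≡ 4 − 277 = -273 (mod 9).
    Reduce coefficients mod 9: 8·t ≡ 6 (mod 9).
    The inverse of 8 mod 9 is 8 (since 8·8 = 64 = 7·9 + 1), so t ≡ 8·6 = 48 ≡ 3 (mod 9).
    Then x = 277 + 323·3 = 1246, valid modulo lcm(323, 9) = 2907: x ≡ 1246 (mod 2907).
  Combine with x ≡ 11 (mod 13); new modulus lcm = 37791.
    Write x = 1246 + 2907·t and substitute into x ≡ 11 (mod 13): 2907·t ≡ 11 − 1246 = -1235 (mod 13).
    Reduce coefficients mod 13: 8·t ≡ 0 (mod 13).
    The inverse of 8 mod 13 is 5 (since 8·5 = 40 = 3·13 + 1), so t ≡ 5·0 = 0 ≡ 0 (mod 13).
    Then x = 1246 + 2907·0 = 1246, valid modulo lcm(2907, 13) = 37791: x ≡ 1246 (mod 37791).
  Combine with x ≡ 1 (mod 16); new modulus lcm = 604656.
    Write x = 1246 + 37791·t and substitute into x ≡ 1 (mod 16): 37791·t ≡ 1 − 1246 = -1245 (mod 16).
    Reduce coefficients mod 16: 15·t ≡ 3 (mod 16).
    The inverse of 15 mod 16 is 15 (since 15·15 = 225 = 14·16 + 1), so t ≡ 15·3 = 45 ≡ 13 (mod 16).
    Then x = 1246 + 37791·13 = 492529, valid modulo lcm(37791, 16) = 604656: x ≡ 492529 (mod 604656).
Verify against each original: 492529 mod 17 = 5, 492529 mod 19 = 11, 492529 mod 9 = 4, 492529 mod 13 = 11, 492529 mod 16 = 1.

x ≡ 492529 (mod 604656).


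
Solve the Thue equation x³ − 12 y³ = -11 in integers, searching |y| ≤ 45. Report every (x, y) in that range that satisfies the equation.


The equation is x³ - 12y³ = -11. For fixed y, x³ = 12·y³ − 11, so a solution requires the RHS to be a perfect cube.
Strategy: iterate y from -45 to 45, compute RHS = 12·y³ − 11, and check whether it is a (positive or negative) perfect cube.
Check small values of y:
  y = 0: RHS = -11 is not a perfect cube.
  y = 1: RHS = 1 = (1)³ ⇒ x = 1 works.
  y = -1: RHS = -23 is not a perfect cube.
  y = 2: RHS = 85 is not a perfect cube.
  y = -2: RHS = -107 is not a perfect cube.
  y = 3: RHS = 313 is not a perfect cube.
  y = -3: RHS = -335 is not a perfect cube.
Continuing the search up to |y| = 45 finds no further solutions beyond those listed.
Collected solutions: (1, 1).

Solutions (with |y| ≤ 45): (1, 1).


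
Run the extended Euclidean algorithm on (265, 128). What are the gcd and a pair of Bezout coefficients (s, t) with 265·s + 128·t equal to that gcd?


Euclidean algorithm on (265, 128) — divide until remainder is 0:
  265 = 2 · 128 + 9
  128 = 14 · 9 + 2
  9 = 4 · 2 + 1
  2 = 2 · 1 + 0
gcd(265, 128) = 1.
Track Bezout coefficients alongside the remainders: start with r₀ = 265 = a·1 + b·0 (s = 1, t = 0) and r₁ = 128 = a·0 + b·1 (s = 0, t = 1); each new remainder r_{k+1} = r_{k-1} − q_k·r_k inherits s_{k+1} = s_{k-1} − q_k·s_k, t_{k+1} = t_{k-1} − q_k·t_k, so r_k = a·s_k + b·t_k at every step:
  q = 2: r = 9, s = 1 − 2·0 = 1, t = 0 − 2·1 = -2  (check: 265·1 + 128·(-2) = 9)
  q = 14: r = 2, s = 0 − 14·1 = -14, t = 1 − 14·(-2) = 29  (check: 265·(-14) + 128·29 = 2)
  q = 4: r = 1, s = 1 − 4·(-14) = 57, t = -2 − 4·29 = -118  (check: 265·57 + 128·(-118) = 1)
The row with r = 1 (the gcd) gives the Bezout coefficients s = 57, t = -118.
Result: 265 · (57) + 128 · (-118) = 1.

gcd(265, 128) = 1; s = 57, t = -118 (check: 265·57 + 128·(-118) = 1).


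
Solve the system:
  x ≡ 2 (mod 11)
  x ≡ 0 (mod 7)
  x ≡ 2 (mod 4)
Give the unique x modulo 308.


Moduli 11, 7, 4 are pairwise coprime; by CRT there is a unique solution modulo M = 11 · 7 · 4 = 308.
Solve pairwise, accumulating the modulus:
  Start with x ≡ 2 (mod 11).
  Combine with x ≡ 0 (mod 7): since gcd(11, 7) = 1, we get a unique residue mod 77.
    Write x = 2 + 11·t and substitute into x ≡ 0 (mod 7): 11·t ≡ 0 − 2 = -2 (mod 7).
    Reduce coefficients mod 7: 4·t ≡ 5 (mod 7).
    The inverse of 4 mod 7 is 2 (since 4·2 = 8 = 1·7 + 1), so t ≡ 2·5 = 10 ≡ 3 (mod 7).
    Then x = 2 + 11·3 = 35, valid modulo lcm(11, 7) = 77: x ≡ 35 (mod 77).
  Combine with x ≡ 2 (mod 4): since gcd(77, 4) = 1, we get a unique residue mod 308.
    Write x = 35 + 77·t and substitute into x ≡ 2 (mod 4): 77·t ≡ 2 − 35 = -33 (mod 4).
    Reduce coefficients mod 4: 1·t ≡ 3 (mod 4).
    So t ≡ 3 (mod 4).
    Then x = 35 + 77·3 = 266, valid modulo lcm(77, 4) = 308: x ≡ 266 (mod 308).
Verify: 266 mod 11 = 2 ✓, 266 mod 7 = 0 ✓, 266 mod 4 = 2 ✓.

x ≡ 266 (mod 308).


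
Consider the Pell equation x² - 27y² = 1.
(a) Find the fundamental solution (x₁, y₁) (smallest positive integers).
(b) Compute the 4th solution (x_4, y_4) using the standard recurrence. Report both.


Step 1: Find the fundamental solution (x₁, y₁) of x² - 27y² = 1.
  Expand √27 as a continued fraction. a₀ = ⌊√27⌋ = 5; iterate m_{k+1} = d_k·a_k − m_k, d_{k+1} = (27 − m_{k+1}²)/d_k, a_{k+1} = ⌊(a₀ + m_{k+1})/d_{k+1}⌋ (starting m₀ = 0, d₀ = 1), with convergents p_k = a_k·p_{k-1} + p_{k-2}, q_k = a_k·q_{k-1} + q_{k-2} (p₋₁ = 1, q₋₁ = 0):
  k = 0: a₀ = 5; p₀/q₀ = 5/1; p₀² − 27·q₀² = 25 − 27 = -2.
  k = 1: m = 5, d = 2, a = ⌊(5 + 5)/2⌋ = 5; p/q = (5·5 + 1)/(5·1 + 0) = 26/5; p² − 27·q² = 676 − 675 = 1.
  The first convergent with p² − 27·q² = 1 gives the fundamental solution (x₁, y₁) = (26, 5).
Step 2: Apply the recurrence (x_{n+1}, y_{n+1}) = (x₁x_n + 27y₁y_n, x₁y_n + y₁x_n) repeatedly.
  From (x_1, y_1) = (26, 5): x_2 = 26·26 + 27·5·5 = 1351; y_2 = 26·5 + 5·26 = 260.
  From (x_2, y_2) = (1351, 260): x_3 = 26·1351 + 27·5·260 = 70226; y_3 = 26·260 + 5·1351 = 13515.
  From (x_3, y_3) = (70226, 13515): x_4 = 26·70226 + 27·5·13515 = 3650401; y_4 = 26·13515 + 5·70226 = 702520.
Step 3: Verify x_4² - 27·y_4² = 13325427460801 - 13325427460800 = 1 (should be 1). ✓

(x_1, y_1) = (26, 5); (x_4, y_4) = (3650401, 702520).


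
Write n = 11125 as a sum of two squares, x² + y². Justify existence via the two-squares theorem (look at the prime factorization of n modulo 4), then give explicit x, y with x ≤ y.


Step 1: Factor n = 11125 = 5^3 · 89.
Step 2: Check the mod-4 condition on each prime factor: 5 ≡ 1 (mod 4), exponent 3; 89 ≡ 1 (mod 4), exponent 1.
All primes ≡ 3 (mod 4) appear to even exponent (or don't appear), so by the two-squares theorem n IS expressible as a sum of two squares.
Step 3: Build a representation. Group n = k² · m with k = 5 and m = 5 · 89 = 445 (a product of primes ≡ 1 (mod 4)); a representation of m scales to one of n via (k·x)² + (k·y)² = k²(x² + y²). Each prime p ≡ 1 (mod 4) is itself a sum of two squares; find a² by testing p − a² for a perfect square:
  5: 5 − 1² = 4 = 2² ⇒ 5 = 1² + 2².
  89: 89 − 1² = 88, 89 − 2² = 85, 89 − 3² = 80, 89 − 4² = 73, 89 − 5² = 64 = 8² ⇒ 89 = 5² + 8².
  Combine using the Brahmagupta–Fibonacci identity (a² + b²)(c² + d²) = (ac − bd)² + (ad + bc)² = (ac + bd)² + (ad − bc)²:
  5 · 89 = 445: from (1² + 2²)(5² + 8²), take (1·5 − 2·8, 1·8 + 2·5) = (5 − 16, 8 + 10) = (-11, 18); dropping signs (only squares matter) gives (11, 18); check 11² + 18² = 121 + 324 = 445 ✓.
  Scale by k = 5: (5·11, 5·18) = (55, 90).
Step 4: Order so x ≤ y and verify: 55² + 90² = 3025 + 8100 = 11125 = n. ✓

n = 11125 = 55² + 90² (one valid representation with x ≤ y).


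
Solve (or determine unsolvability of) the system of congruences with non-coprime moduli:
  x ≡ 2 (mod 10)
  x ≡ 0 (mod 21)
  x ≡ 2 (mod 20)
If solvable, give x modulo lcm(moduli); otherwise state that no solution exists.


Moduli 10, 21, 20 are not pairwise coprime, so CRT works modulo lcm(m_i) when all pairwise compatibility conditions hold.
Pairwise compatibility: gcd(m_i, m_j) must divide a_i - a_j for every pair.
Merge one congruence at a time:
  Start: x ≡ 2 (mod 10).
  Combine with x ≡ 0 (mod 21): gcd(10, 21) = 1; 0 - 2 = -2, which IS divisible by 1, so compatible.
    Write x = 2 + 10·t and substitute into x ≡ 0 (mod 21): 10·t ≡ 0 − 2 = -2 (mod 21).
    Reduce coefficients mod 21: 10·t ≡ 19 (mod 21).
    The inverse of 10 mod 21 is 19 (since 10·19 = 190 = 9·21 + 1), so t ≡ 19·19 = 361 ≡ 4 (mod 21).
    Then x = 2 + 10·4 = 42, valid modulo lcm(10, 21) = 210: x ≡ 42 (mod 210).
  Combine with x ≡ 2 (mod 20): gcd(210, 20) = 10; 2 - 42 = -40, which IS divisible by 10, so compatible.
    Write x = 42 + 210·t and substitute into x ≡ 2 (mod 20): 210·t ≡ 2 − 42 = -40 (mod 20).
    Divide the congruence (and modulus) by g = 10: 21·t ≡ -4 (mod 2).
    Reduce coefficients mod 2: 1·t ≡ 0 (mod 2).
    So t ≡ 0 (mod 2).
    Then x = 42 + 210·0 = 42, valid modulo lcm(210, 20) = 420: x ≡ 42 (mod 420).
Verify: 42 mod 10 = 2, 42 mod 21 = 0, 42 mod 20 = 2.

x ≡ 42 (mod 420).


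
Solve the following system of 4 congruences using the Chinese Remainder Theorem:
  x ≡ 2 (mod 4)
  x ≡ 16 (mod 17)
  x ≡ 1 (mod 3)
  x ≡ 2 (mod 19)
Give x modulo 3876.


Product of moduli M = 4 · 17 · 3 · 19 = 3876.
Merge one congruence at a time:
  Start: x ≡ 2 (mod 4).
  Combine with x ≡ 16 (mod 17); new modulus lcm = 68.
    Write x = 2 + 4·t and substitute into x ≡ 16 (mod 17): 4·t ≡ 16 − 2 = 14 (mod 17).
    The inverse of 4 mod 17 is 13 (since 4·13 = 52 = 3·17 + 1), so t ≡ 13·14 = 182 ≡ 12 (mod 17).
    Then x = 2 + 4·12 = 50, valid modulo lcm(4, 17) = 68: x ≡ 50 (mod 68).
  Combine with x ≡ 1 (mod 3); new modulus lcm = 204.
    Write x = 50 + 68·t and substitute into x ≡ 1 (mod 3): 68·t ≡ 1 − 50 = -49 (mod 3).
    Reduce coefficients mod 3: 2·t ≡ 2 (mod 3).
    The inverse of 2 mod 3 is 2 (since 2·2 = 4 = 1·3 + 1), so t ≡ 2·2 = 4 ≡ 1 (mod 3).
    Then x = 50 + 68·1 = 118, valid modulo lcm(68, 3) = 204: x ≡ 118 (mod 204).
  Combine with x ≡ 2 (mod 19); new modulus lcm = 3876.
    Write x = 118 + 204·t and substitute into x ≡ 2 (mod 19): 204·t ≡ 2 − 118 = -116 (mod 19).
    Reduce coefficients mod 19: 14·t ≡ 17 (mod 19).
    The inverse of 14 mod 19 is 15 (since 14·15 = 210 = 11·19 + 1), so t ≡ 15·17 = 255 ≡ 8 (mod 19).
    Then x = 118 + 204·8 = 1750, valid modulo lcm(204, 19) = 3876: x ≡ 1750 (mod 3876).
Verify against each original: 1750 mod 4 = 2, 1750 mod 17 = 16, 1750 mod 3 = 1, 1750 mod 19 = 2.

x ≡ 1750 (mod 3876).


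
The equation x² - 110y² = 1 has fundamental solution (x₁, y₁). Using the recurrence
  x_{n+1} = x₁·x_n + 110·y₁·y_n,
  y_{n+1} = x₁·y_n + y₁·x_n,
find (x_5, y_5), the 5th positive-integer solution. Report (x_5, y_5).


Step 1: Find the fundamental solution (x₁, y₁) of x² - 110y² = 1.
  Expand √110 as a continued fraction. a₀ = ⌊√110⌋ = 10; iterate m_{k+1} = d_k·a_k − m_k, d_{k+1} = (110 − m_{k+1}²)/d_k, a_{k+1} = ⌊(a₀ + m_{k+1})/d_{k+1}⌋ (starting m₀ = 0, d₀ = 1), with convergents p_k = a_k·p_{k-1} + p_{k-2}, q_k = a_k·q_{k-1} + q_{k-2} (p₋₁ = 1, q₋₁ = 0):
  k = 0: a₀ = 10; p₀/q₀ = 10/1; p₀² − 110·q₀² = 100 − 110 = -10.
  k = 1: m = 10, d = 10, a = ⌊(10 + 10)/10⌋ = 2; p/q = (2·10 + 1)/(2·1 + 0) = 21/2; p² − 110·q² = 441 − 440 = 1.
  The first convergent with p² − 110·q² = 1 gives the fundamental solution (x₁, y₁) = (21, 2).
Step 2: Apply the recurrence (x_{n+1}, y_{n+1}) = (x₁x_n + 110y₁y_n, x₁y_n + y₁x_n) repeatedly.
  From (x_1, y_1) = (21, 2): x_2 = 21·21 + 110·2·2 = 881; y_2 = 21·2 + 2·21 = 84.
  From (x_2, y_2) = (881, 84): x_3 = 21·881 + 110·2·84 = 36981; y_3 = 21·84 + 2·881 = 3526.
  From (x_3, y_3) = (36981, 3526): x_4 = 21·36981 + 110·2·3526 = 1552321; y_4 = 21·3526 + 2·36981 = 148008.
  From (x_4, y_4) = (1552321, 148008): x_5 = 21·1552321 + 110·2·148008 = 65160501; y_5 = 21·148008 + 2·1552321 = 6212810.
Step 3: Verify x_5² - 110·y_5² = 4245890890571001 - 4245890890571000 = 1 (should be 1). ✓

(x_1, y_1) = (21, 2); (x_5, y_5) = (65160501, 6212810).


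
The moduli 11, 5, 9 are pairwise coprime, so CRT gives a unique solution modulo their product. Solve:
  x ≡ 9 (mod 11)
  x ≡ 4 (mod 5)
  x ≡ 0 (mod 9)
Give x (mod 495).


Moduli 11, 5, 9 are pairwise coprime; by CRT there is a unique solution modulo M = 11 · 5 · 9 = 495.
Solve pairwise, accumulating the modulus:
  Start with x ≡ 9 (mod 11).
  Combine with x ≡ 4 (mod 5): since gcd(11, 5) = 1, we get a unique residue mod 55.
    Write x = 9 + 11·t and substitute into x ≡ 4 (mod 5): 11·t ≡ 4 − 9 = -5 (mod 5).
    Reduce coefficients mod 5: 1·t ≡ 0 (mod 5).
    So t ≡ 0 (mod 5).
    Then x = 9 + 11·0 = 9, valid modulo lcm(11, 5) = 55: x ≡ 9 (mod 55).
  Combine with x ≡ 0 (mod 9): since gcd(55, 9) = 1, we get a unique residue mod 495.
    Write x = 9 + 55·t and substitute into x ≡ 0 (mod 9): 55·t ≡ 0 − 9 = -9 (mod 9).
    Reduce coefficients mod 9: 1·t ≡ 0 (mod 9).
    So t ≡ 0 (mod 9).
    Then x = 9 + 55·0 = 9, valid modulo lcm(55, 9) = 495: x ≡ 9 (mod 495).
Verify: 9 mod 11 = 9 ✓, 9 mod 5 = 4 ✓, 9 mod 9 = 0 ✓.

x ≡ 9 (mod 495).


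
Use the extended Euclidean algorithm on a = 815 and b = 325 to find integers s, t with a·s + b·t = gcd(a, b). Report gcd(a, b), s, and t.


Euclidean algorithm on (815, 325) — divide until remainder is 0:
  815 = 2 · 325 + 165
  325 = 1 · 165 + 160
  165 = 1 · 160 + 5
  160 = 32 · 5 + 0
gcd(815, 325) = 5.
Track Bezout coefficients alongside the remainders: start with r₀ = 815 = a·1 + b·0 (s = 1, t = 0) and r₁ = 325 = a·0 + b·1 (s = 0, t = 1); each new remainder r_{k+1} = r_{k-1} − q_k·r_k inherits s_{k+1} = s_{k-1} − q_k·s_k, t_{k+1} = t_{k-1} − q_k·t_k, so r_k = a·s_k + b·t_k at every step:
  q = 2: r = 165, s = 1 − 2·0 = 1, t = 0 − 2·1 = -2  (check: 815·1 + 325·(-2) = 165)
  q = 1: r = 160, s = 0 − 1·1 = -1, t = 1 − 1·(-2) = 3  (check: 815·(-1) + 325·3 = 160)
  q = 1: r = 5, s = 1 − 1·(-1) = 2, t = -2 − 1·3 = -5  (check: 815·2 + 325·(-5) = 5)
The row with r = 5 (the gcd) gives the Bezout coefficients s = 2, t = -5.
Result: 815 · (2) + 325 · (-5) = 5.

gcd(815, 325) = 5; s = 2, t = -5 (check: 815·2 + 325·(-5) = 5).


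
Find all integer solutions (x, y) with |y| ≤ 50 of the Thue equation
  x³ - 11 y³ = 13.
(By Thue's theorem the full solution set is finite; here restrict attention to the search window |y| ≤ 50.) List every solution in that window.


The equation is x³ - 11y³ = 13. For fixed y, x³ = 11·y³ + 13, so a solution requires the RHS to be a perfect cube.
Strategy: iterate y from -50 to 50, compute RHS = 11·y³ + 13, and check whether it is a (positive or negative) perfect cube.
Check small values of y:
  y = 0: RHS = 13 is not a perfect cube.
  y = 1: RHS = 24 is not a perfect cube.
  y = -1: RHS = 2 is not a perfect cube.
  y = 2: RHS = 101 is not a perfect cube.
  y = -2: RHS = -75 is not a perfect cube.
  y = 3: RHS = 310 is not a perfect cube.
  y = -3: RHS = -284 is not a perfect cube.
Continuing the search up to |y| = 50 finds no solutions either.
No (x, y) in the scanned range satisfies the equation.

No integer solutions with |y| ≤ 50.


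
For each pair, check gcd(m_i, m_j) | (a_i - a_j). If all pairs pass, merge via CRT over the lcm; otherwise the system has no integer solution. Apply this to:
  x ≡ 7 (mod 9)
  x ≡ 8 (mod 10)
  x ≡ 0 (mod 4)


Moduli 9, 10, 4 are not pairwise coprime, so CRT works modulo lcm(m_i) when all pairwise compatibility conditions hold.
Pairwise compatibility: gcd(m_i, m_j) must divide a_i - a_j for every pair.
Merge one congruence at a time:
  Start: x ≡ 7 (mod 9).
  Combine with x ≡ 8 (mod 10): gcd(9, 10) = 1; 8 - 7 = 1, which IS divisible by 1, so compatible.
    Write x = 7 + 9·t and substitute into x ≡ 8 (mod 10): 9·t ≡ 8 − 7 = 1 (mod 10).
    The inverse of 9 mod 10 is 9 (since 9·9 = 81 = 8·10 + 1), so t ≡ 9·1 = 9 ≡ 9 (mod 10).
    Then x = 7 + 9·9 = 88, valid modulo lcm(9, 10) = 90: x ≡ 88 (mod 90).
  Combine with x ≡ 0 (mod 4): gcd(90, 4) = 2; 0 - 88 = -88, which IS divisible by 2, so compatible.
    Write x = 88 + 90·t and substitute into x ≡ 0 (mod 4): 90·t ≡ 0 − 88 = -88 (mod 4).
    Divide the congruence (and modulus) by g = 2: 45·t ≡ -44 (mod 2).
    Reduce coefficients mod 2: 1·t ≡ 0 (mod 2).
    So t ≡ 0 (mod 2).
    Then x = 88 + 90·0 = 88, valid modulo lcm(90, 4) = 180: x ≡ 88 (mod 180).
Verify: 88 mod 9 = 7, 88 mod 10 = 8, 88 mod 4 = 0.

x ≡ 88 (mod 180).


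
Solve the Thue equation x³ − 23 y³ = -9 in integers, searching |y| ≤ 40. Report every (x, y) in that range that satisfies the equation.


The equation is x³ - 23y³ = -9. For fixed y, x³ = 23·y³ − 9, so a solution requires the RHS to be a perfect cube.
Strategy: iterate y from -40 to 40, compute RHS = 23·y³ − 9, and check whether it is a (positive or negative) perfect cube.
Check small values of y:
  y = 0: RHS = -9 is not a perfect cube.
  y = 1: RHS = 14 is not a perfect cube.
  y = -1: RHS = -32 is not a perfect cube.
  y = 2: RHS = 175 is not a perfect cube.
  y = -2: RHS = -193 is not a perfect cube.
  y = 3: RHS = 612 is not a perfect cube.
  y = -3: RHS = -630 is not a perfect cube.
Continuing the search up to |y| = 40 finds no solutions either.
No (x, y) in the scanned range satisfies the equation.

No integer solutions with |y| ≤ 40.


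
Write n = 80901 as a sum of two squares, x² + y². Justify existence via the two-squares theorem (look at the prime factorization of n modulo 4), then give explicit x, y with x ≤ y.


Step 1: Factor n = 80901 = 3^2 · 89 · 101.
Step 2: Check the mod-4 condition on each prime factor: 3 ≡ 3 (mod 4), exponent 2 (must be even); 89 ≡ 1 (mod 4), exponent 1; 101 ≡ 1 (mod 4), exponent 1.
All primes ≡ 3 (mod 4) appear to even exponent (or don't appear), so by the two-squares theorem n IS expressible as a sum of two squares.
Step 3: Build a representation. Group n = k² · m with k = 3 and m = 89 · 101 = 8989 (a product of primes ≡ 1 (mod 4)); a representation of m scales to one of n via (k·x)² + (k·y)² = k²(x² + y²). Each prime p ≡ 1 (mod 4) is itself a sum of two squares; find a² by testing p − a² for a perfect square:
  89: 89 − 1² = 88, 89 − 2² = 85, 89 − 3² = 80, 89 − 4² = 73, 89 − 5² = 64 = 8² ⇒ 89 = 5² + 8².
  101: 101 − 1² = 100 = 10² ⇒ 101 = 1² + 10².
  Combine using the Brahmagupta–Fibonacci identity (a² + b²)(c² + d²) = (ac − bd)² + (ad + bc)² = (ac + bd)² + (ad − bc)²:
  89 · 101 = 8989: from (5² + 8²)(1² + 10²), take (5·1 − 8·10, 5·10 + 8·1) = (5 − 80, 50 + 8) = (-75, 58); dropping signs (only squares matter) gives (75, 58); check 75² + 58² = 5625 + 3364 = 8989 ✓.
  Scale by k = 3: (3·75, 3·58) = (225, 174).
Step 4: Order so x ≤ y and verify: 174² + 225² = 30276 + 50625 = 80901 = n. ✓

n = 80901 = 174² + 225² (one valid representation with x ≤ y).


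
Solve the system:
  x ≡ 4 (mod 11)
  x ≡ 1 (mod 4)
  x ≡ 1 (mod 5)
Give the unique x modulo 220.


Moduli 11, 4, 5 are pairwise coprime; by CRT there is a unique solution modulo M = 11 · 4 · 5 = 220.
Solve pairwise, accumulating the modulus:
  Start with x ≡ 4 (mod 11).
  Combine with x ≡ 1 (mod 4): since gcd(11, 4) = 1, we get a unique residue mod 44.
    Write x = 4 + 11·t and substitute into x ≡ 1 (mod 4): 11·t ≡ 1 − 4 = -3 (mod 4).
    Reduce coefficients mod 4: 3·t ≡ 1 (mod 4).
    The inverse of 3 mod 4 is 3 (since 3·3 = 9 = 2·4 + 1), so t ≡ 3·1 = 3 ≡ 3 (mod 4).
    Then x = 4 + 11·3 = 37, valid modulo lcm(11, 4) = 44: x ≡ 37 (mod 44).
  Combine with x ≡ 1 (mod 5): since gcd(44, 5) = 1, we get a unique residue mod 220.
    Write x = 37 + 44·t and substitute into x ≡ 1 (mod 5): 44·t ≡ 1 − 37 = -36 (mod 5).
    Reduce coefficients mod 5: 4·t ≡ 4 (mod 5).
    The inverse of 4 mod 5 is 4 (since 4·4 = 16 = 3·5 + 1), so t ≡ 4·4 = 16 ≡ 1 (mod 5).
    Then x = 37 + 44·1 = 81, valid modulo lcm(44, 5) = 220: x ≡ 81 (mod 220).
Verify: 81 mod 11 = 4 ✓, 81 mod 4 = 1 ✓, 81 mod 5 = 1 ✓.

x ≡ 81 (mod 220).


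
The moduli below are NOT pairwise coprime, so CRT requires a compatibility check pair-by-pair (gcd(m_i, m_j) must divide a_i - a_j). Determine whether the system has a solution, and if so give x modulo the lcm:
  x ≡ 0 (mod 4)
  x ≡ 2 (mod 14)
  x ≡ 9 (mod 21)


Moduli 4, 14, 21 are not pairwise coprime, so CRT works modulo lcm(m_i) when all pairwise compatibility conditions hold.
Pairwise compatibility: gcd(m_i, m_j) must divide a_i - a_j for every pair.
Merge one congruence at a time:
  Start: x ≡ 0 (mod 4).
  Combine with x ≡ 2 (mod 14): gcd(4, 14) = 2; 2 - 0 = 2, which IS divisible by 2, so compatible.
    Write x = 0 + 4·t and substitute into x ≡ 2 (mod 14): 4·t ≡ 2 − 0 = 2 (mod 14).
    Divide the congruence (and modulus) by g = 2: 2·t ≡ 1 (mod 7).
    The inverse of 2 mod 7 is 4 (since 2·4 = 8 = 1·7 + 1), so t ≡ 4·1 = 4 ≡ 4 (mod 7).
    Then x = 0 + 4·4 = 16, valid modulo lcm(4, 14) = 28: x ≡ 16 (mod 28).
  Combine with x ≡ 9 (mod 21): gcd(28, 21) = 7; 9 - 16 = -7, which IS divisible by 7, so compatible.
    Write x = 16 + 28·t and substitute into x ≡ 9 (mod 21): 28·t ≡ 9 − 16 = -7 (mod 21).
    Divide the congruence (and modulus) by g = 7: 4·t ≡ -1 (mod 3).
    Reduce coefficients mod 3: 1·t ≡ 2 (mod 3).
    So t ≡ 2 (mod 3).
    Then x = 16 + 28·2 = 72, valid modulo lcm(28, 21) = 84: x ≡ 72 (mod 84).
Verify: 72 mod 4 = 0, 72 mod 14 = 2, 72 mod 21 = 9.

x ≡ 72 (mod 84).


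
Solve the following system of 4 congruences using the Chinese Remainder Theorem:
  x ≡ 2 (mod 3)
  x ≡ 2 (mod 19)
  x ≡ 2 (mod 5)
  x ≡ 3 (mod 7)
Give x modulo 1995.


Product of moduli M = 3 · 19 · 5 · 7 = 1995.
Merge one congruence at a time:
  Start: x ≡ 2 (mod 3).
  Combine with x ≡ 2 (mod 19); new modulus lcm = 57.
    Write x = 2 + 3·t and substitute into x ≡ 2 (mod 19): 3·t ≡ 2 − 2 = 0 (mod 19).
    The inverse of 3 mod 19 is 13 (since 3·13 = 39 = 2·19 + 1), so t ≡ 13·0 = 0 ≡ 0 (mod 19).
    Then x = 2 + 3·0 = 2, valid modulo lcm(3, 19) = 57: x ≡ 2 (mod 57).
  Combine with x ≡ 2 (mod 5); new modulus lcm = 285.
    Write x = 2 + 57·t and substitute into x ≡ 2 (mod 5): 57·t ≡ 2 − 2 = 0 (mod 5).
    Reduce coefficients mod 5: 2·t ≡ 0 (mod 5).
    The inverse of 2 mod 5 is 3 (since 2·3 = 6 = 1·5 + 1), so t ≡ 3·0 = 0 ≡ 0 (mod 5).
    Then x = 2 + 57·0 = 2, valid modulo lcm(57, 5) = 285: x ≡ 2 (mod 285).
  Combine with x ≡ 3 (mod 7); new modulus lcm = 1995.
    Write x = 2 + 285·t and substitute into x ≡ 3 (mod 7): 285·t ≡ 3 − 2 = 1 (mod 7).
    Reduce coefficients mod 7: 5·t ≡ 1 (mod 7).
    The inverse of 5 mod 7 is 3 (since 5·3 = 15 = 2·7 + 1), so t ≡ 3·1 = 3 ≡ 3 (mod 7).
    Then x = 2 + 285·3 = 857, valid modulo lcm(285, 7) = 1995: x ≡ 857 (mod 1995).
Verify against each original: 857 mod 3 = 2, 857 mod 19 = 2, 857 mod 5 = 2, 857 mod 7 = 3.

x ≡ 857 (mod 1995).


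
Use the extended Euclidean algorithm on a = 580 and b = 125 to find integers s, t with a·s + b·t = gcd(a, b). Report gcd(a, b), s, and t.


Euclidean algorithm on (580, 125) — divide until remainder is 0:
  580 = 4 · 125 + 80
  125 = 1 · 80 + 45
  80 = 1 · 45 + 35
  45 = 1 · 35 + 10
  35 = 3 · 10 + 5
  10 = 2 · 5 + 0
gcd(580, 125) = 5.
Track Bezout coefficients alongside the remainders: start with r₀ = 580 = a·1 + b·0 (s = 1, t = 0) and r₁ = 125 = a·0 + b·1 (s = 0, t = 1); each new remainder r_{k+1} = r_{k-1} − q_k·r_k inherits s_{k+1} = s_{k-1} − q_k·s_k, t_{k+1} = t_{k-1} − q_k·t_k, so r_k = a·s_k + b·t_k at every step:
  q = 4: r = 80, s = 1 − 4·0 = 1, t = 0 − 4·1 = -4  (check: 580·1 + 125·(-4) = 80)
  q = 1: r = 45, s = 0 − 1·1 = -1, t = 1 − 1·(-4) = 5  (check: 580·(-1) + 125·5 = 45)
  q = 1: r = 35, s = 1 − 1·(-1) = 2, t = -4 − 1·5 = -9  (check: 580·2 + 125·(-9) = 35)
  q = 1: r = 10, s = -1 − 1·2 = -3, t = 5 − 1·(-9) = 14  (check: 580·(-3) + 125·14 = 10)
  q = 3: r = 5, s = 2 − 3·(-3) = 11, t = -9 − 3·14 = -51  (check: 580·11 + 125·(-51) = 5)
The row with r = 5 (the gcd) gives the Bezout coefficients s = 11, t = -51.
Result: 580 · (11) + 125 · (-51) = 5.

gcd(580, 125) = 5; s = 11, t = -51 (check: 580·11 + 125·(-51) = 5).


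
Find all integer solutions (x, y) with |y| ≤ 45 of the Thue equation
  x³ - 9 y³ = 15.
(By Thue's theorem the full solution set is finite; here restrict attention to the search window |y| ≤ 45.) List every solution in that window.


The equation is x³ - 9y³ = 15. For fixed y, x³ = 9·y³ + 15, so a solution requires the RHS to be a perfect cube.
Strategy: iterate y from -45 to 45, compute RHS = 9·y³ + 15, and check whether it is a (positive or negative) perfect cube.
Check small values of y:
  y = 0: RHS = 15 is not a perfect cube.
  y = 1: RHS = 24 is not a perfect cube.
  y = -1: RHS = 6 is not a perfect cube.
  y = 2: RHS = 87 is not a perfect cube.
  y = -2: RHS = -57 is not a perfect cube.
  y = 3: RHS = 258 is not a perfect cube.
  y = -3: RHS = -228 is not a perfect cube.
Continuing the search up to |y| = 45 finds no solutions either.
No (x, y) in the scanned range satisfies the equation.

No integer solutions with |y| ≤ 45.


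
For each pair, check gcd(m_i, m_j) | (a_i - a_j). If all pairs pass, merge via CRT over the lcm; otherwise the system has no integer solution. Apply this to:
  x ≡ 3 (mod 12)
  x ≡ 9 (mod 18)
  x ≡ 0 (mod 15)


Moduli 12, 18, 15 are not pairwise coprime, so CRT works modulo lcm(m_i) when all pairwise compatibility conditions hold.
Pairwise compatibility: gcd(m_i, m_j) must divide a_i - a_j for every pair.
Merge one congruence at a time:
  Start: x ≡ 3 (mod 12).
  Combine with x ≡ 9 (mod 18): gcd(12, 18) = 6; 9 - 3 = 6, which IS divisible by 6, so compatible.
    Write x = 3 + 12·t and substitute into x ≡ 9 (mod 18): 12·t ≡ 9 − 3 = 6 (mod 18).
    Divide the congruence (and modulus) by g = 6: 2·t ≡ 1 (mod 3).
    The inverse of 2 mod 3 is 2 (since 2·2 = 4 = 1·3 + 1), so t ≡ 2·1 = 2 ≡ 2 (mod 3).
    Then x = 3 + 12·2 = 27, valid modulo lcm(12, 18) = 36: x ≡ 27 (mod 36).
  Combine with x ≡ 0 (mod 15): gcd(36, 15) = 3; 0 - 27 = -27, which IS divisible by 3, so compatible.
    Write x = 27 + 36·t and substitute into x ≡ 0 (mod 15): 36·t ≡ 0 − 27 = -27 (mod 15).
    Divide the congruence (and modulus) by g = 3: 12·t ≡ -9 (mod 5).
    Reduce coefficients mod 5: 2·t ≡ 1 (mod 5).
    The inverse of 2 mod 5 is 3 (since 2·3 = 6 = 1·5 + 1), so t ≡ 3·1 = 3 ≡ 3 (mod 5).
    Then x = 27 + 36·3 = 135, valid modulo lcm(36, 15) = 180: x ≡ 135 (mod 180).
Verify: 135 mod 12 = 3, 135 mod 18 = 9, 135 mod 15 = 0.

x ≡ 135 (mod 180).


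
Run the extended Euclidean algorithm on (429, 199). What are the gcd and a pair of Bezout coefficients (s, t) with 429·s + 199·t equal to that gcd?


Euclidean algorithm on (429, 199) — divide until remainder is 0:
  429 = 2 · 199 + 31
  199 = 6 · 31 + 13
  31 = 2 · 13 + 5
  13 = 2 · 5 + 3
  5 = 1 · 3 + 2
  3 = 1 · 2 + 1
  2 = 2 · 1 + 0
gcd(429, 199) = 1.
Track Bezout coefficients alongside the remainders: start with r₀ = 429 = a·1 + b·0 (s = 1, t = 0) and r₁ = 199 = a·0 + b·1 (s = 0, t = 1); each new remainder r_{k+1} = r_{k-1} − q_k·r_k inherits s_{k+1} = s_{k-1} − q_k·s_k, t_{k+1} = t_{k-1} − q_k·t_k, so r_k = a·s_k + b·t_k at every step:
  q = 2: r = 31, s = 1 − 2·0 = 1, t = 0 − 2·1 = -2  (check: 429·1 + 199·(-2) = 31)
  q = 6: r = 13, s = 0 − 6·1 = -6, t = 1 − 6·(-2) = 13  (check: 429·(-6) + 199·13 = 13)
  q = 2: r = 5, s = 1 − 2·(-6) = 13, t = -2 − 2·13 = -28  (check: 429·13 + 199·(-28) = 5)
  q = 2: r = 3, s = -6 − 2·13 = -32, t = 13 − 2·(-28) = 69  (check: 429·(-32) + 199·69 = 3)
  q = 1: r = 2, s = 13 − 1·(-32) = 45, t = -28 − 1·69 = -97  (check: 429·45 + 199·(-97) = 2)
  q = 1: r = 1, s = -32 − 1·45 = -77, t = 69 − 1·(-97) = 166  (check: 429·(-77) + 199·166 = 1)
The row with r = 1 (the gcd) gives the Bezout coefficients s = -77, t = 166.
Result: 429 · (-77) + 199 · (166) = 1.

gcd(429, 199) = 1; s = -77, t = 166 (check: 429·(-77) + 199·166 = 1).


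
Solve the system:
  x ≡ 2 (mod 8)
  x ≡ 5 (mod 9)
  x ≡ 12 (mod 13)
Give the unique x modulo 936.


Moduli 8, 9, 13 are pairwise coprime; by CRT there is a unique solution modulo M = 8 · 9 · 13 = 936.
Solve pairwise, accumulating the modulus:
  Start with x ≡ 2 (mod 8).
  Combine with x ≡ 5 (mod 9): since gcd(8, 9) = 1, we get a unique residue mod 72.
    Write x = 2 + 8·t and substitute into x ≡ 5 (mod 9): 8·t ≡ 5 − 2 = 3 (mod 9).
    The inverse of 8 mod 9 is 8 (since 8·8 = 64 = 7·9 + 1), so t ≡ 8·3 = 24 ≡ 6 (mod 9).
    Then x = 2 + 8·6 = 50, valid modulo lcm(8, 9) = 72: x ≡ 50 (mod 72).
  Combine with x ≡ 12 (mod 13): since gcd(72, 13) = 1, we get a unique residue mod 936.
    Write x = 50 + 72·t and substitute into x ≡ 12 (mod 13): 72·t ≡ 12 − 50 = -38 (mod 13).
    Reduce coefficients mod 13: 7·t ≡ 1 (mod 13).
    The inverse of 7 mod 13 is 2 (since 7·2 = 14 = 1·13 + 1), so t ≡ 2·1 = 2 ≡ 2 (mod 13).
    Then x = 50 + 72·2 = 194, valid modulo lcm(72, 13) = 936: x ≡ 194 (mod 936).
Verify: 194 mod 8 = 2 ✓, 194 mod 9 = 5 ✓, 194 mod 13 = 12 ✓.

x ≡ 194 (mod 936).


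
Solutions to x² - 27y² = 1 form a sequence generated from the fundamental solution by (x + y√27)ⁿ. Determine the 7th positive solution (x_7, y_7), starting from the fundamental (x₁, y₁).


Step 1: Find the fundamental solution (x₁, y₁) of x² - 27y² = 1.
  Expand √27 as a continued fraction. a₀ = ⌊√27⌋ = 5; iterate m_{k+1} = d_k·a_k − m_k, d_{k+1} = (27 − m_{k+1}²)/d_k, a_{k+1} = ⌊(a₀ + m_{k+1})/d_{k+1}⌋ (starting m₀ = 0, d₀ = 1), with convergents p_k = a_k·p_{k-1} + p_{k-2}, q_k = a_k·q_{k-1} + q_{k-2} (p₋₁ = 1, q₋₁ = 0):
  k = 0: a₀ = 5; p₀/q₀ = 5/1; p₀² − 27·q₀² = 25 − 27 = -2.
  k = 1: m = 5, d = 2, a = ⌊(5 + 5)/2⌋ = 5; p/q = (5·5 + 1)/(5·1 + 0) = 26/5; p² − 27·q² = 676 − 675 = 1.
  The first convergent with p² − 27·q² = 1 gives the fundamental solution (x₁, y₁) = (26, 5).
Step 2: Apply the recurrence (x_{n+1}, y_{n+1}) = (x₁x_n + 27y₁y_n, x₁y_n + y₁x_n) repeatedly.
  From (x_1, y_1) = (26, 5): x_2 = 26·26 + 27·5·5 = 1351; y_2 = 26·5 + 5·26 = 260.
  From (x_2, y_2) = (1351, 260): x_3 = 26·1351 + 27·5·260 = 70226; y_3 = 26·260 + 5·1351 = 13515.
  From (x_3, y_3) = (70226, 13515): x_4 = 26·70226 + 27·5·13515 = 3650401; y_4 = 26·13515 + 5·70226 = 702520.
  From (x_4, y_4) = (3650401, 702520): x_5 = 26·3650401 + 27·5·702520 = 189750626; y_5 = 26·702520 + 5·3650401 = 36517525.
  From (x_5, y_5) = (189750626, 36517525): x_6 = 26·189750626 + 27·5·36517525 = 9863382151; y_6 = 26·36517525 + 5·189750626 = 1898208780.
  From (x_6, y_6) = (9863382151, 1898208780): x_7 = 26·9863382151 + 27·5·1898208780 = 512706121226; y_7 = 26·1898208780 + 5·9863382151 = 98670339035.
Step 3: Verify x_7² - 27·y_7² = 262867566742609807743076 - 262867566742609807743075 = 1 (should be 1). ✓

(x_1, y_1) = (26, 5); (x_7, y_7) = (512706121226, 98670339035).


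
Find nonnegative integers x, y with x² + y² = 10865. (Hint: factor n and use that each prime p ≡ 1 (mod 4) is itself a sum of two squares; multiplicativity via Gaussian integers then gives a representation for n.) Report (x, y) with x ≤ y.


Step 1: Factor n = 10865 = 5 · 41 · 53.
Step 2: Check the mod-4 condition on each prime factor: 5 ≡ 1 (mod 4), exponent 1; 41 ≡ 1 (mod 4), exponent 1; 53 ≡ 1 (mod 4), exponent 1.
All primes ≡ 3 (mod 4) appear to even exponent (or don't appear), so by the two-squares theorem n IS expressible as a sum of two squares.
Step 3: Build a representation. Here n = 5 · 41 · 53 is a product of primes ≡ 1 (mod 4). Each prime p ≡ 1 (mod 4) is itself a sum of two squares; find a² by testing p − a² for a perfect square:
  5: 5 − 1² = 4 = 2² ⇒ 5 = 1² + 2².
  41: 41 − 1² = 40, 41 − 2² = 37, 41 − 3² = 32, 41 − 4² = 25 = 5² ⇒ 41 = 4² + 5².
  53: 53 − 1² = 52, 53 − 2² = 49 = 7² ⇒ 53 = 2² + 7².
  Combine using the Brahmagupta–Fibonacci identity (a² + b²)(c² + d²) = (ac − bd)² + (ad + bc)² = (ac + bd)² + (ad − bc)²:
  5 · 41 = 205: from (1² + 2²)(4² + 5²), take (1·4 − 2·5, 1·5 + 2·4) = (4 − 10, 5 + 8) = (-6, 13); dropping signs (only squares matter) gives (6, 13); check 6² + 13² = 36 + 169 = 205 ✓.
  205 · 53 = 10865: from (6² + 13²)(2² + 7²), take (6·2 − 13·7, 6·7 + 13·2) = (12 − 91, 42 + 26) = (-79, 68); dropping signs (only squares matter) gives (79, 68); check 79² + 68² = 6241 + 4624 = 10865 ✓.
Step 4: Order so x ≤ y and verify: 68² + 79² = 4624 + 6241 = 10865 = n. ✓

n = 10865 = 68² + 79² (one valid representation with x ≤ y).


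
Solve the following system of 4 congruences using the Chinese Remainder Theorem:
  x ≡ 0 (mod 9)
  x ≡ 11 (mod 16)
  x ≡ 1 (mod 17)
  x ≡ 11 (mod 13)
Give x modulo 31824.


Product of moduli M = 9 · 16 · 17 · 13 = 31824.
Merge one congruence at a time:
  Start: x ≡ 0 (mod 9).
  Combine with x ≡ 11 (mod 16); new modulus lcm = 144.
    Write x = 0 + 9·t and substitute into x ≡ 11 (mod 16): 9·t ≡ 11 − 0 = 11 (mod 16).
    The inverse of 9 mod 16 is 9 (since 9·9 = 81 = 5·16 + 1), so t ≡ 9·11 = 99 ≡ 3 (mod 16).
    Then x = 0 + 9·3 = 27, valid modulo lcm(9, 16) = 144: x ≡ 27 (mod 144).
  Combine with x ≡ 1 (mod 17); new modulus lcm = 2448.
    Write x = 27 + 144·t and substitute into x ≡ 1 (mod 17): 144·t ≡ 1 − 27 = -26 (mod 17).
    Reduce coefficients mod 17: 8·t ≡ 8 (mod 17).
    The inverse of 8 mod 17 is 15 (since 8·15 = 120 = 7·17 + 1), so t ≡ 15·8 = 120 ≡ 1 (mod 17).
    Then x = 27 + 144·1 = 171, valid modulo lcm(144, 17) = 2448: x ≡ 171 (mod 2448).
  Combine with x ≡ 11 (mod 13); new modulus lcm = 31824.
    Write x = 171 + 2448·t and substitute into x ≡ 11 (mod 13): 2448·t ≡ 11 − 171 = -160 (mod 13).
    Reduce coefficients mod 13: 4·t ≡ 9 (mod 13).
    The inverse of 4 mod 13 is 10 (since 4·10 = 40 = 3·13 + 1), so t ≡ 10·9 = 90 ≡ 12 (mod 13).
    Then x = 171 + 2448·12 = 29547, valid modulo lcm(2448, 13) = 31824: x ≡ 29547 (mod 31824).
Verify against each original: 29547 mod 9 = 0, 29547 mod 16 = 11, 29547 mod 17 = 1, 29547 mod 13 = 11.

x ≡ 29547 (mod 31824).


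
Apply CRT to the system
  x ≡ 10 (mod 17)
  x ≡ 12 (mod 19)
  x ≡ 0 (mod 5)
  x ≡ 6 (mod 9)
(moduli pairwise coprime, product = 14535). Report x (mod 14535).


Product of moduli M = 17 · 19 · 5 · 9 = 14535.
Merge one congruence at a time:
  Start: x ≡ 10 (mod 17).
  Combine with x ≡ 12 (mod 19); new modulus lcm = 323.
    Write x = 10 + 17·t and substitute into x ≡ 12 (mod 19): 17·t ≡ 12 − 10 = 2 (mod 19).
    The inverse of 17 mod 19 is 9 (since 17·9 = 153 = 8·19 + 1), so t ≡ 9·2 = 18 ≡ 18 (mod 19).
    Then x = 10 + 17·18 = 316, valid modulo lcm(17, 19) = 323: x ≡ 316 (mod 323).
  Combine with x ≡ 0 (mod 5); new modulus lcm = 1615.
    Write x = 316 + 323·t and substitute into x ≡ 0 (mod 5): 323·t ≡ 0 − 316 = -316 (mod 5).
    Reduce coefficients mod 5: 3·t ≡ 4 (mod 5).
    The inverse of 3 mod 5 is 2 (since 3·2 = 6 = 1·5 + 1), so t ≡ 2·4 = 8 ≡ 3 (mod 5).
    Then x = 316 + 323·3 = 1285, valid modulo lcm(323, 5) = 1615: x ≡ 1285 (mod 1615).
  Combine with x ≡ 6 (mod 9); new modulus lcm = 14535.
    Write x = 1285 + 1615·t and substitute into x ≡ 6 (mod 9): 1615·t ≡ 6 − 1285 = -1279 (mod 9).
    Reduce coefficients mod 9: 4·t ≡ 8 (mod 9).
    The inverse of 4 mod 9 is 7 (since 4·7 = 28 = 3·9 + 1), so t ≡ 7·8 = 56 ≡ 2 (mod 9).
    Then x = 1285 + 1615·2 = 4515, valid modulo lcm(1615, 9) = 14535: x ≡ 4515 (mod 14535).
Verify against each original: 4515 mod 17 = 10, 4515 mod 19 = 12, 4515 mod 5 = 0, 4515 mod 9 = 6.

x ≡ 4515 (mod 14535).


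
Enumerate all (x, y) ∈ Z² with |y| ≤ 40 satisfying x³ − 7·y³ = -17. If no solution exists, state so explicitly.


The equation is x³ - 7y³ = -17. For fixed y, x³ = 7·y³ − 17, so a solution requires the RHS to be a perfect cube.
Strategy: iterate y from -40 to 40, compute RHS = 7·y³ − 17, and check whether it is a (positive or negative) perfect cube.
Check small values of y:
  y = 0: RHS = -17 is not a perfect cube.
  y = 1: RHS = -10 is not a perfect cube.
  y = -1: RHS = -24 is not a perfect cube.
  y = 2: RHS = 39 is not a perfect cube.
  y = -2: RHS = -73 is not a perfect cube.
  y = 3: RHS = 172 is not a perfect cube.
  y = -3: RHS = -206 is not a perfect cube.
Continuing the search up to |y| = 40 finds no solutions either.
No (x, y) in the scanned range satisfies the equation.

No integer solutions with |y| ≤ 40.


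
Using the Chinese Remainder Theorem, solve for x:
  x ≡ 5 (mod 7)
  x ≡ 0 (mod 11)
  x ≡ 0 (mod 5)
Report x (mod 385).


Moduli 7, 11, 5 are pairwise coprime; by CRT there is a unique solution modulo M = 7 · 11 · 5 = 385.
Solve pairwise, accumulating the modulus:
  Start with x ≡ 5 (mod 7).
  Combine with x ≡ 0 (mod 11): since gcd(7, 11) = 1, we get a unique residue mod 77.
    Write x = 5 + 7·t and substitute into x ≡ 0 (mod 11): 7·t ≡ 0 − 5 = -5 (mod 11).
    Reduce coefficients mod 11: 7·t ≡ 6 (mod 11).
    The inverse of 7 mod 11 is 8 (since 7·8 = 56 = 5·11 + 1), so t ≡ 8·6 = 48 ≡ 4 (mod 11).
    Then x = 5 + 7·4 = 33, valid modulo lcm(7, 11) = 77: x ≡ 33 (mod 77).
  Combine with x ≡ 0 (mod 5): since gcd(77, 5) = 1, we get a unique residue mod 385.
    Write x = 33 + 77·t and substitute into x ≡ 0 (mod 5): 77·t ≡ 0 − 33 = -33 (mod 5).
    Reduce coefficients mod 5: 2·t ≡ 2 (mod 5).
    The inverse of 2 mod 5 is 3 (since 2·3 = 6 = 1·5 + 1), so t ≡ 3·2 = 6 ≡ 1 (mod 5).
    Then x = 33 + 77·1 = 110, valid modulo lcm(77, 5) = 385: x ≡ 110 (mod 385).
Verify: 110 mod 7 = 5 ✓, 110 mod 11 = 0 ✓, 110 mod 5 = 0 ✓.

x ≡ 110 (mod 385).


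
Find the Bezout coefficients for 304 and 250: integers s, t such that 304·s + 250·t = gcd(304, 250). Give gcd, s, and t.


Euclidean algorithm on (304, 250) — divide until remainder is 0:
  304 = 1 · 250 + 54
  250 = 4 · 54 + 34
  54 = 1 · 34 + 20
  34 = 1 · 20 + 14
  20 = 1 · 14 + 6
  14 = 2 · 6 + 2
  6 = 3 · 2 + 0
gcd(304, 250) = 2.
Track Bezout coefficients alongside the remainders: start with r₀ = 304 = a·1 + b·0 (s = 1, t = 0) and r₁ = 250 = a·0 + b·1 (s = 0, t = 1); each new remainder r_{k+1} = r_{k-1} − q_k·r_k inherits s_{k+1} = s_{k-1} − q_k·s_k, t_{k+1} = t_{k-1} − q_k·t_k, so r_k = a·s_k + b·t_k at every step:
  q = 1: r = 54, s = 1 − 1·0 = 1, t = 0 − 1·1 = -1  (check: 304·1 + 250·(-1) = 54)
  q = 4: r = 34, s = 0 − 4·1 = -4, t = 1 − 4·(-1) = 5  (check: 304·(-4) + 250·5 = 34)
  q = 1: r = 20, s = 1 − 1·(-4) = 5, t = -1 − 1·5 = -6  (check: 304·5 + 250·(-6) = 20)
  q = 1: r = 14, s = -4 − 1·5 = -9, t = 5 − 1·(-6) = 11  (check: 304·(-9) + 250·11 = 14)
  q = 1: r = 6, s = 5 − 1·(-9) = 14, t = -6 − 1·11 = -17  (check: 304·14 + 250·(-17) = 6)
  q = 2: r = 2, s = -9 − 2·14 = -37, t = 11 − 2·(-17) = 45  (check: 304·(-37) + 250·45 = 2)
The row with r = 2 (the gcd) gives the Bezout coefficients s = -37, t = 45.
Result: 304 · (-37) + 250 · (45) = 2.

gcd(304, 250) = 2; s = -37, t = 45 (check: 304·(-37) + 250·45 = 2).


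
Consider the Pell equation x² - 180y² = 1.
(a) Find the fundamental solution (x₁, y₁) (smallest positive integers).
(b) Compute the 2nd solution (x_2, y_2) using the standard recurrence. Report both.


Step 1: Find the fundamental solution (x₁, y₁) of x² - 180y² = 1.
  Expand √180 as a continued fraction. a₀ = ⌊√180⌋ = 13; iterate m_{k+1} = d_k·a_k − m_k, d_{k+1} = (180 − m_{k+1}²)/d_k, a_{k+1} = ⌊(a₀ + m_{k+1})/d_{k+1}⌋ (starting m₀ = 0, d₀ = 1), with convergents p_k = a_k·p_{k-1} + p_{k-2}, q_k = a_k·q_{k-1} + q_{k-2} (p₋₁ = 1, q₋₁ = 0):
  k = 0: a₀ = 13; p₀/q₀ = 13/1; p₀² − 180·q₀² = 169 − 180 = -11.
  k = 1: m = 13, d = 11, a = ⌊(13 + 13)/11⌋ = 2; p/q = (2·13 + 1)/(2·1 + 0) = 27/2; p² − 180·q² = 729 − 720 = 9.
  k = 2: m = 9, d = 9, a = ⌊(13 + 9)/9⌋ = 2; p/q = (2·27 + 13)/(2·2 + 1) = 67/5; p² − 180·q² = 4489 − 4500 = -11.
  k = 3: m = 9, d = 11, a = ⌊(13 + 9)/11⌋ = 2; p/q = (2·67 + 27)/(2·5 + 2) = 161/12; p² − 180·q² = 25921 − 25920 = 1.
  The first convergent with p² − 180·q² = 1 gives the fundamental solution (x₁, y₁) = (161, 12).
Step 2: Apply the recurrence (x_{n+1}, y_{n+1}) = (x₁x_n + 180y₁y_n, x₁y_n + y₁x_n) repeatedly.
  From (x_1, y_1) = (161, 12): x_2 = 161·161 + 180·12·12 = 51841; y_2 = 161·12 + 12·161 = 3864.
Step 3: Verify x_2² - 180·y_2² = 2687489281 - 2687489280 = 1 (should be 1). ✓

(x_1, y_1) = (161, 12); (x_2, y_2) = (51841, 3864).
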